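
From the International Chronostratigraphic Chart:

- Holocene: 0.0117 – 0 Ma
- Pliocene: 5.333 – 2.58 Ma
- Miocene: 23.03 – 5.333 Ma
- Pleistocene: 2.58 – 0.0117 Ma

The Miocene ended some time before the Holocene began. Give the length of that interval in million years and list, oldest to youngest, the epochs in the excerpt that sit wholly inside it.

End of Miocene = 5.333 Ma; start of Holocene = 0.0117 Ma.
Gap = 5.333 − 0.0117 = 5.3213 Myr.
Epochs wholly inside 5.333–0.0117 Ma: Pliocene (5.333–2.58), Pleistocene (2.58–0.0117).

5.3213 million years; Pliocene, Pleistocene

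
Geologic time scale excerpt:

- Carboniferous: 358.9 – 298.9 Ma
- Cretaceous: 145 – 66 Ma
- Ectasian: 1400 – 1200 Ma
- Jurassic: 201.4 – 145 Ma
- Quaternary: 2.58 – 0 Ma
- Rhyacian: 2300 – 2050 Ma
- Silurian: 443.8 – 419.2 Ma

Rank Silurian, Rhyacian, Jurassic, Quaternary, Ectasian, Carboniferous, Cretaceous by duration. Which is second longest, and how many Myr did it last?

Ectasian, 200 million years

Durations: Silurian 24.6; Rhyacian 250; Jurassic 56.4; Quaternary 2.58; Ectasian 200; Carboniferous 60; Cretaceous 79 Myr.
Sorted longest-first: Rhyacian (250), Ectasian (200), Cretaceous (79), Carboniferous (60), Jurassic (56.4), Silurian (24.6), Quaternary (2.58).
The second longest is Ectasian at 200 Myr.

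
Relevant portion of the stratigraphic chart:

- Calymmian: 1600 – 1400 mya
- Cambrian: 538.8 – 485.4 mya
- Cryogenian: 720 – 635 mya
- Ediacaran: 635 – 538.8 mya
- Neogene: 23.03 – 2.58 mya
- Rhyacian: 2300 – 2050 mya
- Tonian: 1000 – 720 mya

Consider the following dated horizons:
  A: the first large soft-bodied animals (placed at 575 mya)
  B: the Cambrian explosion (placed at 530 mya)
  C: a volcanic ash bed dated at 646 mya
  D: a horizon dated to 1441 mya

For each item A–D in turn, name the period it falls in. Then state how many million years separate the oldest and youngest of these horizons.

A — Ediacaran; B — Cambrian; C — Cryogenian; D — Calymmian; span 911 million years

Match each age against the start–end ranges in the excerpt: A = 575 Ma → Ediacaran (635–538.8); B = 530 Ma → Cambrian (538.8–485.4); C = 646 Ma → Cryogenian (720–635); D = 1441 Ma → Calymmian (1600–1400).
The largest age is 1441 Ma and the smallest is 530 Ma; their difference is 911 Myr.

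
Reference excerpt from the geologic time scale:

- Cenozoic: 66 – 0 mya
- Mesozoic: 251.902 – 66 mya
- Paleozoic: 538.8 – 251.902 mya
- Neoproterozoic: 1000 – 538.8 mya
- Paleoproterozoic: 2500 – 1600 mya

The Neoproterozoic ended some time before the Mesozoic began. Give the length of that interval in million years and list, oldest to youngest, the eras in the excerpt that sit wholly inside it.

286.898 million years; Paleozoic

The Neoproterozoic closes at 538.8 Ma and the Mesozoic opens at 251.902 Ma, so the interval is 538.8 − 251.902 = 286.898 Myr.
An era fits inside if it starts at or after 538.8 Ma and ends at or before 251.902 Ma; oldest first that gives Paleozoic.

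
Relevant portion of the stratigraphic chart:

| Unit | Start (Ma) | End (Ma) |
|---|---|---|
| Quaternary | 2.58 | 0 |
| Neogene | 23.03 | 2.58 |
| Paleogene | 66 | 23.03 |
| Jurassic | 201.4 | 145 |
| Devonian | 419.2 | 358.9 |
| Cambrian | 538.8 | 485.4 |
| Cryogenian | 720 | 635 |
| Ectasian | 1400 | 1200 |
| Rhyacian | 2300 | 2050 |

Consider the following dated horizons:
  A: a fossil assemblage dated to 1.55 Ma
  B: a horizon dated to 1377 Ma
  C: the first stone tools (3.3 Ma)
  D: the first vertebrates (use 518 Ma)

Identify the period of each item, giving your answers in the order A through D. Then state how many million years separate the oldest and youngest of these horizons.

Match each age against the start–end ranges in the excerpt: A = 1.55 Ma → Quaternary (2.58–0); B = 1377 Ma → Ectasian (1400–1200); C = 3.3 Ma → Neogene (23.03–2.58); D = 518 Ma → Cambrian (538.8–485.4).
The largest age is 1377 Ma and the smallest is 1.55 Ma; their difference is 1375.45 Myr.

A — Quaternary; B — Ectasian; C — Neogene; D — Cambrian; span 1375.45 million years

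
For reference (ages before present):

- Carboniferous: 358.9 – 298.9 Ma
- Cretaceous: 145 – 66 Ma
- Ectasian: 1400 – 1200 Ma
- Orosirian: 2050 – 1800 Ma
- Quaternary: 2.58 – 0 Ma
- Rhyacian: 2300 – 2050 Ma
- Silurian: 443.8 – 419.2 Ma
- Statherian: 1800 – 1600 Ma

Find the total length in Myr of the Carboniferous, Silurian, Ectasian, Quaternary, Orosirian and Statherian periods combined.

737.18 million years

Duration is start − end for each: (358.9 − 298.9) + (443.8 − 419.2) + (1400 − 1200) + (2.58 − 0) + (2050 − 1800) + (1800 − 1600).
That is 60 + 24.6 + 200 + 2.58 + 250 + 200, which totals 737.18 million years.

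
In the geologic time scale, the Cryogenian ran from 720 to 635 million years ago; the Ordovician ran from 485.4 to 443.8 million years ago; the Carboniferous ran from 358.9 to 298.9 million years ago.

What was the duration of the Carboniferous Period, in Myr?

358.9 − 298.9 = 60 million years.

60 million years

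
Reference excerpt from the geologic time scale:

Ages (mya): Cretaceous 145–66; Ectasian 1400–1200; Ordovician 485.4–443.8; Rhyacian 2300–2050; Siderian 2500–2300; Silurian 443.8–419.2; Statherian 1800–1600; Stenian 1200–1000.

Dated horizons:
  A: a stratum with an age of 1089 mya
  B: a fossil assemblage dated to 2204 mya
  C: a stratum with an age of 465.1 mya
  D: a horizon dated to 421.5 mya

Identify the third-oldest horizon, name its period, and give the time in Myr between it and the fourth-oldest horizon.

C, in the Ordovician; 43.6 million years to D

Sorted oldest-first by Ma: B (2204), A (1089), C (465.1), D (421.5).
The third oldest is C at 465.1 Ma, which lies in 485.4–443.8 Ma: the Ordovician.
The fourth oldest is D at 421.5 Ma; separation = |465.1 − 421.5| = 43.6 Myr.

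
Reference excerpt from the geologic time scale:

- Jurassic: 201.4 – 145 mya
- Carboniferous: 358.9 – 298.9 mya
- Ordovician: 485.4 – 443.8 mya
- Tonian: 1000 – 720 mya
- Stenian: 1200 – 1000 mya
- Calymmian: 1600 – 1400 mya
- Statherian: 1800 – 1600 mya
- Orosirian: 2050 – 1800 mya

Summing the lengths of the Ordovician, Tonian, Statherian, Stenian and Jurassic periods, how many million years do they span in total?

Each duration: Ordovician = 41.6; Tonian = 280; Statherian = 200; Stenian = 200; Jurassic = 56.4.
Sum: 41.6 + 280 + 200 + 200 + 56.4 = 778 Myr.

778 million years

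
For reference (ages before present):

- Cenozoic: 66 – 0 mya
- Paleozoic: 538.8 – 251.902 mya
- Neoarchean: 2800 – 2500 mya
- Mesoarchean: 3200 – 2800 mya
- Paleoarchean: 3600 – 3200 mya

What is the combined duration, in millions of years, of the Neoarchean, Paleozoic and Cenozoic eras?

Each duration: Neoarchean = 300; Paleozoic = 286.898; Cenozoic = 66.
Sum: 300 + 286.898 + 66 = 652.898 Myr.

652.898 million years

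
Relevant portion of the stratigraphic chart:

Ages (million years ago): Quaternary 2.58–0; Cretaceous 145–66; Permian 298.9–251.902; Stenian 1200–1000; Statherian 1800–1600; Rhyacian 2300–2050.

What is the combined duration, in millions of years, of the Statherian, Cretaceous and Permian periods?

Duration is start − end for each: (1800 − 1600) + (145 − 66) + (298.9 − 251.902).
That is 200 + 79 + 46.998, which totals 325.998 million years.

325.998 million years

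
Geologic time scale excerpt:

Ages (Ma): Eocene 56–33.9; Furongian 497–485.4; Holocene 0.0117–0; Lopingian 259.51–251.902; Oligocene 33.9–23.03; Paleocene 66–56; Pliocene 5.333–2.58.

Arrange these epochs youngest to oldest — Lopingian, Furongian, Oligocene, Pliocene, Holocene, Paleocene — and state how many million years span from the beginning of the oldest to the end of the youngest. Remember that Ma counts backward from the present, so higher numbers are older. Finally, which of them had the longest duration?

Start ages (Ma): Furongian 497, Lopingian 259.51, Paleocene 66, Oligocene 33.9, Pliocene 5.333, Holocene 0.0117.
Ordered youngest to oldest: Holocene, Pliocene, Oligocene, Paleocene, Lopingian, Furongian.
Span = 497 − 0 = 497 Myr.
Durations: Holocene 0.0117, Pliocene 2.753, Furongian 11.6, Paleocene 10, Oligocene 10.87, Lopingian 7.608 → longest is Furongian (11.6 Myr).

Holocene → Pliocene → Oligocene → Paleocene → Lopingian → Furongian; total span 497 Myr; longest is Furongian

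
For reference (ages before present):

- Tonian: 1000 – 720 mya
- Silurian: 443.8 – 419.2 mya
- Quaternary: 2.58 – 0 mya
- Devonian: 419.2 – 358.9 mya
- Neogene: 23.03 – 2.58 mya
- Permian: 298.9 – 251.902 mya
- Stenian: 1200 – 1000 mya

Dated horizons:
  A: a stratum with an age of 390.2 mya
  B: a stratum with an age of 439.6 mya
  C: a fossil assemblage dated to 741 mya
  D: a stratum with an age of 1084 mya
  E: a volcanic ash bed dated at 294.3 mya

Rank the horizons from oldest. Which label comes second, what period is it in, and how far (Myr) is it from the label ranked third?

C, in the Tonian; 301.4 million years to B

Larger Ma means older, so oldest first: D 1084 > C 741 > B 439.6 > A 390.2 > E 294.3.
Counting 2 along gives C (741 Ma); the excerpt puts that inside the Tonian, 1000–720 Ma.
Next in line is B (439.6 Ma), and 741 − 439.6 = 301.4 Myr.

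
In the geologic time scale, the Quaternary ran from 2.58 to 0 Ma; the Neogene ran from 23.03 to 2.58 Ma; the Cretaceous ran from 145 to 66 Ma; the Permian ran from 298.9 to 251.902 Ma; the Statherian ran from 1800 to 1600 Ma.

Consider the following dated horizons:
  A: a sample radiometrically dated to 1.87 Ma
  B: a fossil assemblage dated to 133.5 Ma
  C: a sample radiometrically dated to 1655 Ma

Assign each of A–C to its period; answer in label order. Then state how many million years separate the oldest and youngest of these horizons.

Match each age against the start–end ranges in the excerpt: A = 1.87 Ma → Quaternary (2.58–0); B = 133.5 Ma → Cretaceous (145–66); C = 1655 Ma → Statherian (1800–1600).
The largest age is 1655 Ma and the smallest is 1.87 Ma; their difference is 1653.13 Myr.

A — Quaternary; B — Cretaceous; C — Statherian; span 1653.13 million years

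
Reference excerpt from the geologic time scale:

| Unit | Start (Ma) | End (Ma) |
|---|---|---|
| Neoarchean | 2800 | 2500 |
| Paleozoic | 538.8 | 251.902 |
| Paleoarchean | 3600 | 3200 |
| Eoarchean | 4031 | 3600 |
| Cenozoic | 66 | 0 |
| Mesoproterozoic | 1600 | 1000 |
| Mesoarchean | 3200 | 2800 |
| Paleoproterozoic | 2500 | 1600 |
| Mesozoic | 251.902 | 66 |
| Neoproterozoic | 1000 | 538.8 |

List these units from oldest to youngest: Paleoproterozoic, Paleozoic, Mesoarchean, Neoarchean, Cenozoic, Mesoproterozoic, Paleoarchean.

The oldest of these is Paleoarchean (starts 3600 Ma) and the youngest is Cenozoic (ends 0 Ma).
In between, by decreasing start age: Mesoarchean (3200), Neoarchean (2800), Paleoproterozoic (2500), Mesoproterozoic (1600), Paleozoic (538.8).

Paleoarchean → Mesoarchean → Neoarchean → Paleoproterozoic → Mesoproterozoic → Paleozoic → Cenozoic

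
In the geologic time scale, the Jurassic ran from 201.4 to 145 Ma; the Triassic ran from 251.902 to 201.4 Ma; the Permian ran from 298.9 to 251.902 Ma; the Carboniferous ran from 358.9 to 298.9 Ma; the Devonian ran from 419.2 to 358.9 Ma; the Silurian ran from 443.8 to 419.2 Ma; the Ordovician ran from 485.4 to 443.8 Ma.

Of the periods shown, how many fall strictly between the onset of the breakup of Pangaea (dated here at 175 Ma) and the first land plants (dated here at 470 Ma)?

5

470 Ma sits inside the Ordovician (485.4–443.8) and 175 Ma inside the Jurassic (201.4–145); neither of those is wholly between the two dates.
The listed periods lying completely between them are Silurian, Devonian, Carboniferous, Permian, Triassic — 5 in all.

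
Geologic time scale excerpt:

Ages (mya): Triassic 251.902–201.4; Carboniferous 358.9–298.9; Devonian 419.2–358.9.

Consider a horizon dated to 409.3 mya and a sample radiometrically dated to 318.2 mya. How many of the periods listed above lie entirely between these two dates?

0

The older date is 409.3 Ma and the younger is 318.2 Ma.
No period both begins after 409.3 Ma and ends before 318.2 Ma, so the count is 0.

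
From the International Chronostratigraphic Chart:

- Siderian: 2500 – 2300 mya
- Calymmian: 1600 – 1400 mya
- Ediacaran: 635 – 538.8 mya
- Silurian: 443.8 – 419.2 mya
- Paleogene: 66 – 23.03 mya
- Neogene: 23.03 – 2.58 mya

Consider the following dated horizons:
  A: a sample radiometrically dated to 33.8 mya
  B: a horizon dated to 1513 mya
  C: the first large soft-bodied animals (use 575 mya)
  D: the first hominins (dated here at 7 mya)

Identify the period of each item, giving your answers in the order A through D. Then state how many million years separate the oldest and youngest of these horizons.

Match each age against the start–end ranges in the excerpt: A = 33.8 Ma → Paleogene (66–23.03); B = 1513 Ma → Calymmian (1600–1400); C = 575 Ma → Ediacaran (635–538.8); D = 7 Ma → Neogene (23.03–2.58).
The largest age is 1513 Ma and the smallest is 7 Ma; their difference is 1506 Myr.

A — Paleogene; B — Calymmian; C — Ediacaran; D — Neogene; span 1506 million years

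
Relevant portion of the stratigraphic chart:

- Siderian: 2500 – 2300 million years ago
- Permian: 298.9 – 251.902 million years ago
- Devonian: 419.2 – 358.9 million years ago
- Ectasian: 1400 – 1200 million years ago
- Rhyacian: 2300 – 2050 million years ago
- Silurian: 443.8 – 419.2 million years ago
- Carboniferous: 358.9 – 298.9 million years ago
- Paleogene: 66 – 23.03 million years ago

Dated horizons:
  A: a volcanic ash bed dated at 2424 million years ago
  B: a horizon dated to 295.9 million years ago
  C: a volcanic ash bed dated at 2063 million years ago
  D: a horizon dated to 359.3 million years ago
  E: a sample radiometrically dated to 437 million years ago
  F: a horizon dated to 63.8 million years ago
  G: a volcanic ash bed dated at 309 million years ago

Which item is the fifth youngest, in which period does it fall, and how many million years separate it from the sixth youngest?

Smaller Ma means younger, so youngest first: F 63.8 < B 295.9 < G 309 < D 359.3 < E 437 < C 2063 < A 2424.
Counting 5 along gives E (437 Ma); the excerpt puts that inside the Silurian, 443.8–419.2 Ma.
Next in line is C (2063 Ma), and 2063 − 437 = 1626 Myr.

E, in the Silurian; 1626 million years to C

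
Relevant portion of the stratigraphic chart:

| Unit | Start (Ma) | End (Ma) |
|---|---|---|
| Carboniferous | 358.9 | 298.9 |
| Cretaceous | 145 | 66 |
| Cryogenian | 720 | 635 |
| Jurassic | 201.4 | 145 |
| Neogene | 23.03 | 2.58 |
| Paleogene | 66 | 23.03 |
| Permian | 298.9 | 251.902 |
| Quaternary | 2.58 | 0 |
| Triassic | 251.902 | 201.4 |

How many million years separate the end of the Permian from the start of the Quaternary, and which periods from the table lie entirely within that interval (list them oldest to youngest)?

End of Permian = 251.902 Ma; start of Quaternary = 2.58 Ma.
Gap = 251.902 − 2.58 = 249.322 Myr.
Periods wholly inside 251.902–2.58 Ma: Triassic (251.902–201.4), Jurassic (201.4–145), Cretaceous (145–66), Paleogene (66–23.03), Neogene (23.03–2.58).

249.322 million years; Triassic, Jurassic, Cretaceous, Paleogene, Neogene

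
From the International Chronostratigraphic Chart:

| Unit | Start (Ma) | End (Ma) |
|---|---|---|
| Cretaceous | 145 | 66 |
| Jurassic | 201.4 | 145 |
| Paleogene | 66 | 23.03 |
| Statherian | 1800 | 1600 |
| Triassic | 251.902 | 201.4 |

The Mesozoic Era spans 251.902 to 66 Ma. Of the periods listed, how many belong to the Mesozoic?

3

Periods inside 251.902–66 Ma: Triassic, Jurassic, Cretaceous — 3 in total.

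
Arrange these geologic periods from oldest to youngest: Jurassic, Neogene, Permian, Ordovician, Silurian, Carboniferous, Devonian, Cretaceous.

Ordovician, then Silurian, then Devonian, then Carboniferous, then Permian, then Jurassic, then Cretaceous, then Neogene

Era membership (oldest first within each) — Paleozoic: Ordovician, Silurian, Devonian, Carboniferous, Permian; Mesozoic: Jurassic, Cretaceous; Cenozoic: Neogene. Paleozoic precedes Mesozoic, which precedes Cenozoic. Concatenating the groups in that era order gives oldest to youngest directly.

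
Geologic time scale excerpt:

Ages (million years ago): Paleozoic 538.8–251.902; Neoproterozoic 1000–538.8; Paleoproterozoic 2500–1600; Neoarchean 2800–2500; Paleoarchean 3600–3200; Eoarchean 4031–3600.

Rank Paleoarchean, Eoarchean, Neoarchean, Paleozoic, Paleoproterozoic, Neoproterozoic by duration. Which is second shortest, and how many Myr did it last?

Neoarchean, 300 million years

Start − end for each: Paleoarchean 3600 − 3200 = 400; Eoarchean 4031 − 3600 = 431; Neoarchean 2800 − 2500 = 300; Paleozoic 538.8 − 251.902 = 286.898; Paleoproterozoic 2500 − 1600 = 900; Neoproterozoic 1000 − 538.8 = 461.2.
Ranking these from shortest: Paleozoic < Neoarchean < Paleoarchean < Eoarchean < Neoproterozoic < Paleoproterozoic.
Position 2 in that ranking is Neoarchean, which lasted 300 Myr.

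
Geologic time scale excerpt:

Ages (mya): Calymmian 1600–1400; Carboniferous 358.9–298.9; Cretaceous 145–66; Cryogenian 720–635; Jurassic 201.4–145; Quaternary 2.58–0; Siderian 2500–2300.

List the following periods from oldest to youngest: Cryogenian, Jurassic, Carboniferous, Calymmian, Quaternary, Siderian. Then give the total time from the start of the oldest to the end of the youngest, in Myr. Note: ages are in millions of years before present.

Start ages (Ma): Siderian 2500, Calymmian 1600, Cryogenian 720, Carboniferous 358.9, Jurassic 201.4, Quaternary 2.58.
Ordered oldest to youngest: Siderian, Calymmian, Cryogenian, Carboniferous, Jurassic, Quaternary.
Span = 2500 − 0 = 2500 Myr.

Siderian → Calymmian → Cryogenian → Carboniferous → Jurassic → Quaternary; total span 2500 Myr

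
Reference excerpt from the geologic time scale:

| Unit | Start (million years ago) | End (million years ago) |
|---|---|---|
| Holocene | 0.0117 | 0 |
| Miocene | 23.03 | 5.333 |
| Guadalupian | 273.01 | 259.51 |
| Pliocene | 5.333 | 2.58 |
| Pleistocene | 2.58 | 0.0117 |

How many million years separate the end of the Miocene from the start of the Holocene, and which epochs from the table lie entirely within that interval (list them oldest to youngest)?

5.3213 million years; Pliocene, Pleistocene

End of Miocene = 5.333 Ma; start of Holocene = 0.0117 Ma.
Gap = 5.333 − 0.0117 = 5.3213 Myr.
Epochs wholly inside 5.333–0.0117 Ma: Pliocene (5.333–2.58), Pleistocene (2.58–0.0117).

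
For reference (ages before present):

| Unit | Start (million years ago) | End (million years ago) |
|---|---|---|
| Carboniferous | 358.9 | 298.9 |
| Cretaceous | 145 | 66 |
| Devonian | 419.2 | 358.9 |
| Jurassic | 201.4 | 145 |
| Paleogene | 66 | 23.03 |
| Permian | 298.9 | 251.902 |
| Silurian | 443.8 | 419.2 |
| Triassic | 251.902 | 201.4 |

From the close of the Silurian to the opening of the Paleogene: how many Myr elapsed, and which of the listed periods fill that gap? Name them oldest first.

353.2 million years; Devonian, Carboniferous, Permian, Triassic, Jurassic, Cretaceous

End of Silurian = 419.2 Ma; start of Paleogene = 66 Ma.
Gap = 419.2 − 66 = 353.2 Myr.
Periods wholly inside 419.2–66 Ma: Devonian (419.2–358.9), Carboniferous (358.9–298.9), Permian (298.9–251.902), Triassic (251.902–201.4), Jurassic (201.4–145), Cretaceous (145–66).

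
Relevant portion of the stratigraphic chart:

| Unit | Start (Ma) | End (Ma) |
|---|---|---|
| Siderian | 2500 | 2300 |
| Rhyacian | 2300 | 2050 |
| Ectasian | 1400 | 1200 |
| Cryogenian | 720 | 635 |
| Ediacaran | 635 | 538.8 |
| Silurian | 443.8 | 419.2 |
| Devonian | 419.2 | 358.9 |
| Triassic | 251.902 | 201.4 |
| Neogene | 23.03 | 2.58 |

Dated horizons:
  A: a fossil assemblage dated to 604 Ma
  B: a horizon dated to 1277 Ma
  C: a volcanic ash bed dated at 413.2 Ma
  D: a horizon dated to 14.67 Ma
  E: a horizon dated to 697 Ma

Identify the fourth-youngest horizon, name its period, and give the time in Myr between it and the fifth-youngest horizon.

Smaller Ma means younger, so youngest first: D 14.67 < C 413.2 < A 604 < E 697 < B 1277.
Counting 4 along gives E (697 Ma); the excerpt puts that inside the Cryogenian, 720–635 Ma.
Next in line is B (1277 Ma), and 1277 − 697 = 580 Myr.

E, in the Cryogenian; 580 million years to B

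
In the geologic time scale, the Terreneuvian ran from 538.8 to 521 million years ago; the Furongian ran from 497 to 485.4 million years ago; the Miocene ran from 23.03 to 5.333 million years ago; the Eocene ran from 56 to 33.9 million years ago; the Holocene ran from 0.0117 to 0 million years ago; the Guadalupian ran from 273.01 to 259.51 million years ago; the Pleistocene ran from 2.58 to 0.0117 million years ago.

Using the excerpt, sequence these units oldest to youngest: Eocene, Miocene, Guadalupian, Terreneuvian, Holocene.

Sorting by start age (descending Ma, since larger Ma = older): Terreneuvian began 538.8, Guadalupian began 273.01, Eocene began 56, Miocene began 23.03, Holocene began 0.0117.

Terreneuvian, Guadalupian, Eocene, Miocene, Holocene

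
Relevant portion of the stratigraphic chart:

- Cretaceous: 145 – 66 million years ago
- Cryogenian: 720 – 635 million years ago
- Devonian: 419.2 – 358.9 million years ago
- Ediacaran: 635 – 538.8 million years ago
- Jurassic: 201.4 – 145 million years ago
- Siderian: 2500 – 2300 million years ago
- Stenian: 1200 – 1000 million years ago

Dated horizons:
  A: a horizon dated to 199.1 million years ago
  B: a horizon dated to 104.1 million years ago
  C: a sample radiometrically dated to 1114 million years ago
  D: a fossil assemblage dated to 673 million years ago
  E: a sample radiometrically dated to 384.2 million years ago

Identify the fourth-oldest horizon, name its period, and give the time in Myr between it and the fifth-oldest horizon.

Larger Ma means older, so oldest first: C 1114 > D 673 > E 384.2 > A 199.1 > B 104.1.
Counting 4 along gives A (199.1 Ma); the excerpt puts that inside the Jurassic, 201.4–145 Ma.
Next in line is B (104.1 Ma), and 199.1 − 104.1 = 95 Myr.

A, in the Jurassic; 95 million years to B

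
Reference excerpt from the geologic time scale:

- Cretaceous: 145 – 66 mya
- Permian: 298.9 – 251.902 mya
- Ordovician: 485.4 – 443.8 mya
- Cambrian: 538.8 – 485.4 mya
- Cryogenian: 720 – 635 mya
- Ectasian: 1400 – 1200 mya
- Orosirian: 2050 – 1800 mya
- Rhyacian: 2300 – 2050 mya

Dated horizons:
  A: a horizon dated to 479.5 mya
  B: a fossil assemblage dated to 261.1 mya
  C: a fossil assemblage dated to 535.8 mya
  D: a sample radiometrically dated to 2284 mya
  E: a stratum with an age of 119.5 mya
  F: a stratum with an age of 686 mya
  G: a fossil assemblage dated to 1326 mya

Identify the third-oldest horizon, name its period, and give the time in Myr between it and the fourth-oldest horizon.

F, in the Cryogenian; 150.2 million years to C

Sorted oldest-first by Ma: D (2284), G (1326), F (686), C (535.8), A (479.5), B (261.1), E (119.5).
The third oldest is F at 686 Ma, which lies in 720–635 Ma: the Cryogenian.
The fourth oldest is C at 535.8 Ma; separation = |686 − 535.8| = 150.2 Myr.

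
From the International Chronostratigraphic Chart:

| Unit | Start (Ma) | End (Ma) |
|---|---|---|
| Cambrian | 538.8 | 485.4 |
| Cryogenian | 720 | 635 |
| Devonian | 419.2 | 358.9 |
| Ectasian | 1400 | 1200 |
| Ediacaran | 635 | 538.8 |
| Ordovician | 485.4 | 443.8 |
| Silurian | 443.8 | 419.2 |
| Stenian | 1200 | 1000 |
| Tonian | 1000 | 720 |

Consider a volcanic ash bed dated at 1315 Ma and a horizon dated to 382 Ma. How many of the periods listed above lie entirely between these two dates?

7

The older date is 1315 Ma and the younger is 382 Ma.
Periods with start < 1315 and end > 382 Ma: Stenian (1200–1000), Tonian (1000–720), Cryogenian (720–635), Ediacaran (635–538.8), Cambrian (538.8–485.4), Ordovician (485.4–443.8), Silurian (443.8–419.2).
That is 7 complete periods.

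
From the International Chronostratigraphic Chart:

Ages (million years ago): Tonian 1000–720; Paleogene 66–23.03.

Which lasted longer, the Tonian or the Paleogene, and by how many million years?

Tonian, by 237.03 million years

Tonian: 1000 − 720 = 280 Myr.
Paleogene: 66 − 23.03 = 42.97 Myr.
Difference: 280 − 42.97 = 237.03 Myr, so the Tonian was longer.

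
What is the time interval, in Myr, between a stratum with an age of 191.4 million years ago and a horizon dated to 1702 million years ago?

1510.6 million years

1702 − 191.4 = 1510.6 million years.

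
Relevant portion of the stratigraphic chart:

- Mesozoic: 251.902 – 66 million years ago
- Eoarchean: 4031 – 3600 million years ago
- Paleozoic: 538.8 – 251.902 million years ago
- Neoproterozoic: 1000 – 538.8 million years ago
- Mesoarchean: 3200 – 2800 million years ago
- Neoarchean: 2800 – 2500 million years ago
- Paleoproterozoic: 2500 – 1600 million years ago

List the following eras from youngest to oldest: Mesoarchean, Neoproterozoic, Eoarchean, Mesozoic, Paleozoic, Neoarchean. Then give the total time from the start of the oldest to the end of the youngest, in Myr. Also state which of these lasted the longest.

Mesozoic → Paleozoic → Neoproterozoic → Neoarchean → Mesoarchean → Eoarchean; total span 3965 Myr; longest is Neoproterozoic

Start ages (Ma): Eoarchean 4031, Mesoarchean 3200, Neoarchean 2800, Neoproterozoic 1000, Paleozoic 538.8, Mesozoic 251.902.
Ordered youngest to oldest: Mesozoic, Paleozoic, Neoproterozoic, Neoarchean, Mesoarchean, Eoarchean.
Span = 4031 − 66 = 3965 Myr.
Durations: Neoarchean 300, Paleozoic 286.898, Eoarchean 431, Mesozoic 185.902, Mesoarchean 400, Neoproterozoic 461.2 → longest is Neoproterozoic (461.2 Myr).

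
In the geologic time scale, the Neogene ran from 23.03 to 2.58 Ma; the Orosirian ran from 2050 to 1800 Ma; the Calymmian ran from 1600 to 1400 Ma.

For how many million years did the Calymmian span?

1600 − 1400 = 200 million years.

200 million years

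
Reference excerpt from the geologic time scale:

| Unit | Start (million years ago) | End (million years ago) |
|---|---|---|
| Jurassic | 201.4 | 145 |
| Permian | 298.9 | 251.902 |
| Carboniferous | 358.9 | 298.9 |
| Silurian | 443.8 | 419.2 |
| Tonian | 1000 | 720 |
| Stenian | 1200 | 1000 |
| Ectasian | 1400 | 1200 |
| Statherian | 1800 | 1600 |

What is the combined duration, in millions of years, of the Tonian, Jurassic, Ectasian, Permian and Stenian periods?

783.398 million years

Each duration: Tonian = 280; Jurassic = 56.4; Ectasian = 200; Permian = 46.998; Stenian = 200.
Sum: 280 + 56.4 + 200 + 46.998 + 200 = 783.398 Myr.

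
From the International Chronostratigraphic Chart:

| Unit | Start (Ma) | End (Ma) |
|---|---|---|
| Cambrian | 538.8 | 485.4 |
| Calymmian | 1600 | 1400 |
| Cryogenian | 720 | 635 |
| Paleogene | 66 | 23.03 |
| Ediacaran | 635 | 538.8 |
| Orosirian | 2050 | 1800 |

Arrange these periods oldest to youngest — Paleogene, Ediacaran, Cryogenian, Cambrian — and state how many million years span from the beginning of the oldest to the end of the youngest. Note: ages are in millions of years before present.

Cryogenian, Ediacaran, Cambrian, Paleogene; total span 696.97 Myr

Start ages (Ma): Cryogenian 720, Ediacaran 635, Cambrian 538.8, Paleogene 66.
Ordered oldest to youngest: Cryogenian, Ediacaran, Cambrian, Paleogene.
Span = 720 − 23.03 = 696.97 Myr.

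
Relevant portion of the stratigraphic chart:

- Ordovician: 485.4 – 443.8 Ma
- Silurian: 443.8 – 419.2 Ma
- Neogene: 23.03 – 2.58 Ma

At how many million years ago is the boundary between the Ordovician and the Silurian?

The Ordovician ends and the Silurian begins at 443.8 Ma.

443.8 Ma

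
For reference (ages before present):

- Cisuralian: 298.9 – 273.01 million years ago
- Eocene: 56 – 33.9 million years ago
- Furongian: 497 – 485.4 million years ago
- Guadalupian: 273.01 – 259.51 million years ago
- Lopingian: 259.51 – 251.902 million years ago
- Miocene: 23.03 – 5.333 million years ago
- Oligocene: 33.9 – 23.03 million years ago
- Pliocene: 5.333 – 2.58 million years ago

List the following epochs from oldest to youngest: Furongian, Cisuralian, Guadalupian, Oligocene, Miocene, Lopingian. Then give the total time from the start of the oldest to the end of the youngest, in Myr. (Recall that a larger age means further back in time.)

Furongian, Cisuralian, Guadalupian, Lopingian, Oligocene, Miocene; total span 491.667 Myr

Start ages (Ma): Furongian 497, Cisuralian 298.9, Guadalupian 273.01, Lopingian 259.51, Oligocene 33.9, Miocene 23.03.
Ordered oldest to youngest: Furongian, Cisuralian, Guadalupian, Lopingian, Oligocene, Miocene.
Span = 497 − 5.333 = 491.667 Myr.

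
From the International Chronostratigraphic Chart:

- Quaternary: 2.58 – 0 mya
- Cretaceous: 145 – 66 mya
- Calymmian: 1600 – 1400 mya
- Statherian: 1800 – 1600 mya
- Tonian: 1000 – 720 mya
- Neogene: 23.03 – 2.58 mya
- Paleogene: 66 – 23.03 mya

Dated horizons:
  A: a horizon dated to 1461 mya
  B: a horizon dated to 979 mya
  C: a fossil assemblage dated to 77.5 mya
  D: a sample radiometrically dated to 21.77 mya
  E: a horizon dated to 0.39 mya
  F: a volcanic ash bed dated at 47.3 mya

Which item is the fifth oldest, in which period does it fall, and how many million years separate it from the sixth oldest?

Sorted oldest-first by Ma: A (1461), B (979), C (77.5), F (47.3), D (21.77), E (0.39).
The fifth oldest is D at 21.77 Ma, which lies in 23.03–2.58 Ma: the Neogene.
The sixth oldest is E at 0.39 Ma; separation = |21.77 − 0.39| = 21.38 Myr.

D, in the Neogene; 21.38 million years to E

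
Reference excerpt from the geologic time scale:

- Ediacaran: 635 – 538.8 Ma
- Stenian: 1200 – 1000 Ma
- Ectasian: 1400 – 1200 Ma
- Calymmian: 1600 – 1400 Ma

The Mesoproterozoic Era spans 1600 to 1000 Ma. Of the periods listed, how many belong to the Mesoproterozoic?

Periods inside 1600–1000 Ma: Calymmian, Ectasian, Stenian — 3 in total.

3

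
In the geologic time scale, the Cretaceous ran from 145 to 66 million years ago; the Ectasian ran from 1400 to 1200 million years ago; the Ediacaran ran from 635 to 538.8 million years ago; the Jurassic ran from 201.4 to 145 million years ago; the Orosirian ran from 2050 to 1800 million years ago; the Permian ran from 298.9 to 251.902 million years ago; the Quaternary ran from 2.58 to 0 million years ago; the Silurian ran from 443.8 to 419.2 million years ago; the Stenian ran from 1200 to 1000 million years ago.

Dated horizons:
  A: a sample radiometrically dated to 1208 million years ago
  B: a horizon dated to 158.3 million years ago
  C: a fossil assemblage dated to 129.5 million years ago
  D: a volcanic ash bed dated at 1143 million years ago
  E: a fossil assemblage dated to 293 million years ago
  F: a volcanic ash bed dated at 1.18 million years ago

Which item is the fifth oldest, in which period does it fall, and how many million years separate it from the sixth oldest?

Larger Ma means older, so oldest first: A 1208 > D 1143 > E 293 > B 158.3 > C 129.5 > F 1.18.
Counting 5 along gives C (129.5 Ma); the excerpt puts that inside the Cretaceous, 145–66 Ma.
Next in line is F (1.18 Ma), and 129.5 − 1.18 = 128.32 Myr.

C, in the Cretaceous; 128.32 million years to F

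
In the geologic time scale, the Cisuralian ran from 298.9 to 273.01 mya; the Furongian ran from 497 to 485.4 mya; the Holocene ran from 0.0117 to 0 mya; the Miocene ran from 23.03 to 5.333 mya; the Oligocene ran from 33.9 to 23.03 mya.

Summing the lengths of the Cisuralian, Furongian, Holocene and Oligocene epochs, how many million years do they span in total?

48.3717 million years

Each duration: Cisuralian = 25.89; Furongian = 11.6; Holocene = 0.0117; Oligocene = 10.87.
Sum: 25.89 + 11.6 + 0.0117 + 10.87 = 48.3717 Myr.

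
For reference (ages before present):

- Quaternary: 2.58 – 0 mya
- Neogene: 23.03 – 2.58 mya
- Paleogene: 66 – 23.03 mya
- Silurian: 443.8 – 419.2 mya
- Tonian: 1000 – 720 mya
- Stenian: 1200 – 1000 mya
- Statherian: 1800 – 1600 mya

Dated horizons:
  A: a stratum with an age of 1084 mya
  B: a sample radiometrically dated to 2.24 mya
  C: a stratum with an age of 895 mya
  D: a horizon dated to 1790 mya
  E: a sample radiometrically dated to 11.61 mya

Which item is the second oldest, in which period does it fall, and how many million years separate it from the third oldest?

A, in the Stenian; 189 million years to C

Larger Ma means older, so oldest first: D 1790 > A 1084 > C 895 > E 11.61 > B 2.24.
Counting 2 along gives A (1084 Ma); the excerpt puts that inside the Stenian, 1200–1000 Ma.
Next in line is C (895 Ma), and 1084 − 895 = 189 Myr.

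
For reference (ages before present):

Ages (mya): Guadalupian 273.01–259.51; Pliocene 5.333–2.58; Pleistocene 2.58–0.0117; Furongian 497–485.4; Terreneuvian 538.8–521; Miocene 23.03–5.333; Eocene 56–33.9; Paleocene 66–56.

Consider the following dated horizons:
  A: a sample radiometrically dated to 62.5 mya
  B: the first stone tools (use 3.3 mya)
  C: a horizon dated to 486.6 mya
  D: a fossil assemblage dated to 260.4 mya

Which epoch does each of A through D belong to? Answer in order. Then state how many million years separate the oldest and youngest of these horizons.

Match each age against the start–end ranges in the excerpt: A = 62.5 Ma → Paleocene (66–56); B = 3.3 Ma → Pliocene (5.333–2.58); C = 486.6 Ma → Furongian (497–485.4); D = 260.4 Ma → Guadalupian (273.01–259.51).
The largest age is 486.6 Ma and the smallest is 3.3 Ma; their difference is 483.3 Myr.

A — Paleocene; B — Pliocene; C — Furongian; D — Guadalupian; span 483.3 million years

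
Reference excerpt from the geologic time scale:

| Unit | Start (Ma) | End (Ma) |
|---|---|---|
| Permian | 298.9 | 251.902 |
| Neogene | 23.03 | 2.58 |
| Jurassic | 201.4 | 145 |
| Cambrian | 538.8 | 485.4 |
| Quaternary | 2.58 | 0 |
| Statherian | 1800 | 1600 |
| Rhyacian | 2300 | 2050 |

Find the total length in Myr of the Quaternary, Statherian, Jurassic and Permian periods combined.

305.978 million years

Each duration: Quaternary = 2.58; Statherian = 200; Jurassic = 56.4; Permian = 46.998.
Sum: 2.58 + 200 + 56.4 + 46.998 = 305.978 Myr.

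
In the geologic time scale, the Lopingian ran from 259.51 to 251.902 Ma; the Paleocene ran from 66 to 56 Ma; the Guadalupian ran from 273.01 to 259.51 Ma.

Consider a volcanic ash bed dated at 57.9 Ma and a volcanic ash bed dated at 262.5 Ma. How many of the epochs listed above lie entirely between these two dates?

262.5 Ma sits inside the Guadalupian (273.01–259.51) and 57.9 Ma inside the Paleocene (66–56); neither of those is wholly between the two dates.
The listed epochs lying completely between them are Lopingian — 1 in all.

1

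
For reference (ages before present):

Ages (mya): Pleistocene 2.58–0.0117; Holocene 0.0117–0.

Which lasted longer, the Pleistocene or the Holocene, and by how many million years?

Pleistocene, by 2.5566 million years

Pleistocene: 2.58 − 0.0117 = 2.5683 Myr.
Holocene: 0.0117 − 0 = 0.0117 Myr.
Difference: 2.5683 − 0.0117 = 2.5566 Myr, so the Pleistocene was longer.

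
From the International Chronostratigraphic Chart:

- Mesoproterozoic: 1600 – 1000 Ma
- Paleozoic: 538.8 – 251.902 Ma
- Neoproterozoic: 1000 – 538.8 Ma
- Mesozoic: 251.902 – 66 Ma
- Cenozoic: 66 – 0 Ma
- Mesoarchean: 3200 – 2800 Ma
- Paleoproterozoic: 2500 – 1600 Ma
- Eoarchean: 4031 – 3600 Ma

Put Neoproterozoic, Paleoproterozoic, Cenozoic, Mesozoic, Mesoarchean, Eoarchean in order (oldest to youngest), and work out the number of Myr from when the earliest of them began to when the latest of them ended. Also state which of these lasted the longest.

Eoarchean, Mesoarchean, Paleoproterozoic, Neoproterozoic, Mesozoic, Cenozoic; total span 4031 Myr; longest is Paleoproterozoic

Start ages (Ma): Eoarchean 4031, Mesoarchean 3200, Paleoproterozoic 2500, Neoproterozoic 1000, Mesozoic 251.902, Cenozoic 66.
Ordered oldest to youngest: Eoarchean, Mesoarchean, Paleoproterozoic, Neoproterozoic, Mesozoic, Cenozoic.
Span = 4031 − 0 = 4031 Myr.
Durations: Mesozoic 185.902, Eoarchean 431, Cenozoic 66, Neoproterozoic 461.2, Mesoarchean 400, Paleoproterozoic 900 → longest is Paleoproterozoic (900 Myr).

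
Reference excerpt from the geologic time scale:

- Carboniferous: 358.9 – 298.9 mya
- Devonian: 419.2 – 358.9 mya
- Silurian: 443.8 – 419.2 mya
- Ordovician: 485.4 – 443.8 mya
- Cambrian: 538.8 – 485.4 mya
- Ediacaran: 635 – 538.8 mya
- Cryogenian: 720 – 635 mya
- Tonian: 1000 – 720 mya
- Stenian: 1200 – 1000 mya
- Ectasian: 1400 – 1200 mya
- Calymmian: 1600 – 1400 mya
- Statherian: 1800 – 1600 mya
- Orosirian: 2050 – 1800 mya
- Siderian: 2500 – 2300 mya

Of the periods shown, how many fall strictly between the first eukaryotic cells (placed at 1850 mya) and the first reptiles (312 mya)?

11

The older date is 1850 Ma and the younger is 312 Ma.
Periods with start < 1850 and end > 312 Ma: Statherian (1800–1600), Calymmian (1600–1400), Ectasian (1400–1200), Stenian (1200–1000), Tonian (1000–720), Cryogenian (720–635), Ediacaran (635–538.8), Cambrian (538.8–485.4), Ordovician (485.4–443.8), Silurian (443.8–419.2), Devonian (419.2–358.9).
That is 11 complete periods.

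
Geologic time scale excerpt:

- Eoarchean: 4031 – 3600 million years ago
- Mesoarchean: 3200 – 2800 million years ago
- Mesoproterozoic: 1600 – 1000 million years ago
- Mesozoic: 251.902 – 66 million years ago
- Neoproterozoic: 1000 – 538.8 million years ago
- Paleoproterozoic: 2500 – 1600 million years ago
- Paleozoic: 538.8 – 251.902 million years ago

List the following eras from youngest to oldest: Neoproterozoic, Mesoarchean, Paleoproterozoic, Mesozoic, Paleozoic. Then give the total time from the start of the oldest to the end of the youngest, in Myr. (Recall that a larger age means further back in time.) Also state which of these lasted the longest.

Start ages (Ma): Mesoarchean 3200, Paleoproterozoic 2500, Neoproterozoic 1000, Paleozoic 538.8, Mesozoic 251.902.
Ordered youngest to oldest: Mesozoic, Paleozoic, Neoproterozoic, Paleoproterozoic, Mesoarchean.
Span = 3200 − 66 = 3134 Myr.
Durations: Mesozoic 185.902, Paleoproterozoic 900, Mesoarchean 400, Neoproterozoic 461.2, Paleozoic 286.898 → longest is Paleoproterozoic (900 Myr).

Mesozoic → Paleozoic → Neoproterozoic → Paleoproterozoic → Mesoarchean; total span 3134 Myr; longest is Paleoproterozoic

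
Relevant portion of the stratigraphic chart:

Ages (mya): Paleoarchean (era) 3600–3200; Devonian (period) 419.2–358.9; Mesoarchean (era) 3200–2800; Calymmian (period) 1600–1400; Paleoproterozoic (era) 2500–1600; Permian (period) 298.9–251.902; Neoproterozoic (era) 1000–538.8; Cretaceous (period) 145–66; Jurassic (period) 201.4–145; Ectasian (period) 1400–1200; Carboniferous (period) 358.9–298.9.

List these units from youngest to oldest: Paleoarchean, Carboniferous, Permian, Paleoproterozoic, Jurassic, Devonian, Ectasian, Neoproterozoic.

Sorting by start age (ascending Ma, since larger Ma = older): Jurassic start 201.4, Permian start 298.9, Carboniferous start 358.9, Devonian start 419.2, Neoproterozoic start 1000, Ectasian start 1400, Paleoproterozoic start 2500, Paleoarchean start 3600.

Jurassic, then Permian, then Carboniferous, then Devonian, then Neoproterozoic, then Ectasian, then Paleoproterozoic, then Paleoarchean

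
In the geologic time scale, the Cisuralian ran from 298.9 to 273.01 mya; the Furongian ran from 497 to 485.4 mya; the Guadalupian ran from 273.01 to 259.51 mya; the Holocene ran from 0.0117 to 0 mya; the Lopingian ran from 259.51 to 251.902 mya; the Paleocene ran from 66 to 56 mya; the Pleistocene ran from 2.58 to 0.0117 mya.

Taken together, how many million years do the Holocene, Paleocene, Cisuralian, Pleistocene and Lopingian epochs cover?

46.078 million years

Each duration: Holocene = 0.0117; Paleocene = 10; Cisuralian = 25.89; Pleistocene = 2.5683; Lopingian = 7.608.
Sum: 0.0117 + 10 + 25.89 + 2.5683 + 7.608 = 46.078 Myr.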